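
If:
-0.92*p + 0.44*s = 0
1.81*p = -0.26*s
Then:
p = 0.00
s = 0.00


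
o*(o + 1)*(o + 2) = o^3 + 3*o^2 + 2*o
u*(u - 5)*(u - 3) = u^3 - 8*u^2 + 15*u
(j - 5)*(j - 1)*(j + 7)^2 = j^4 + 8*j^3 - 30*j^2 - 224*j + 245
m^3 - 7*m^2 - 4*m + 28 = (m - 7)*(m - 2)*(m + 2)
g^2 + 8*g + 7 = (g + 1)*(g + 7)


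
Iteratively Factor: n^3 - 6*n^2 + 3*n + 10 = (n - 5)*(n^2 - n - 2) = (n - 5)*(n - 2)*(n + 1)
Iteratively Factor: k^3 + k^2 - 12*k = (k + 4)*(k^2 - 3*k) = (k - 3)*(k + 4)*(k)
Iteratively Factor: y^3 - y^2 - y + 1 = (y - 1)*(y^2 - 1) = (y - 1)*(y + 1)*(y - 1)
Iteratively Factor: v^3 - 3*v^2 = (v)*(v^2 - 3*v) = v^2*(v - 3)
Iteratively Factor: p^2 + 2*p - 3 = (p + 3)*(p - 1)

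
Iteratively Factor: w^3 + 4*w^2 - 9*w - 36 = (w + 4)*(w^2 - 9) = (w + 3)*(w + 4)*(w - 3)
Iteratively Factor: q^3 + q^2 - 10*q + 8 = (q - 2)*(q^2 + 3*q - 4) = (q - 2)*(q - 1)*(q + 4)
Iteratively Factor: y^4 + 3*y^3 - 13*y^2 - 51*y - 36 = (y + 3)*(y^3 - 13*y - 12) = (y + 3)^2*(y^2 - 3*y - 4) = (y + 1)*(y + 3)^2*(y - 4)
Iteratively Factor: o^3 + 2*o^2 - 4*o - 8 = (o - 2)*(o^2 + 4*o + 4) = (o - 2)*(o + 2)*(o + 2)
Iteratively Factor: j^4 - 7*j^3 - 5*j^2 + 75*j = (j - 5)*(j^3 - 2*j^2 - 15*j) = j*(j - 5)*(j^2 - 2*j - 15) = j*(j - 5)^2*(j + 3)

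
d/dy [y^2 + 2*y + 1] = 2*y + 2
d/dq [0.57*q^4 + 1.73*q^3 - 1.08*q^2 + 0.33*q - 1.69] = 2.28*q^3 + 5.19*q^2 - 2.16*q + 0.33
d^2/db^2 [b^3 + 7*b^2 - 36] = 6*b + 14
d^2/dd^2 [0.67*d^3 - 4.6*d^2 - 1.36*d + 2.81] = 4.02*d - 9.2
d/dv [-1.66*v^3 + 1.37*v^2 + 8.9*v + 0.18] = -4.98*v^2 + 2.74*v + 8.9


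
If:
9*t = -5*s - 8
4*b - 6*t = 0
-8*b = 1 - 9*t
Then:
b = -1/2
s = -1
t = -1/3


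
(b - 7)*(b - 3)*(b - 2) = b^3 - 12*b^2 + 41*b - 42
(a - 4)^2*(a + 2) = a^3 - 6*a^2 + 32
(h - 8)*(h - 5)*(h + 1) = h^3 - 12*h^2 + 27*h + 40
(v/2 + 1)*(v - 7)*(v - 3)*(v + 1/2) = v^4/2 - 15*v^3/4 - 3*v^2/2 + 85*v/4 + 21/2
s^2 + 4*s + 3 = (s + 1)*(s + 3)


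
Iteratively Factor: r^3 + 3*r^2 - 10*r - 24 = (r - 3)*(r^2 + 6*r + 8) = (r - 3)*(r + 4)*(r + 2)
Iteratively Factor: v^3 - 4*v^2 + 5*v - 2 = (v - 1)*(v^2 - 3*v + 2) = (v - 1)^2*(v - 2)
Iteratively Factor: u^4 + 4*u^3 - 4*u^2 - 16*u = (u + 2)*(u^3 + 2*u^2 - 8*u) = u*(u + 2)*(u^2 + 2*u - 8) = u*(u + 2)*(u + 4)*(u - 2)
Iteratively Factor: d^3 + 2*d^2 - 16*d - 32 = (d + 2)*(d^2 - 16) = (d - 4)*(d + 2)*(d + 4)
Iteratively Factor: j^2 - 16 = (j + 4)*(j - 4)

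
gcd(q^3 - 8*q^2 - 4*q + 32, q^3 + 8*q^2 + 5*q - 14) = q + 2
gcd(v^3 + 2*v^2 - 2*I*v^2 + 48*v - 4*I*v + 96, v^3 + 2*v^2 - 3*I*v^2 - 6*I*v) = v + 2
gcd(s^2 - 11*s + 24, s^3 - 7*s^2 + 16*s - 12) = s - 3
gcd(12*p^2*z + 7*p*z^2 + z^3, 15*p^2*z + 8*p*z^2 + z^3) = 3*p*z + z^2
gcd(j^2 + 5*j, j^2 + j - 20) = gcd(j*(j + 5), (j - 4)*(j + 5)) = j + 5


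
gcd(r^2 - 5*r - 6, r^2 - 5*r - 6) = r^2 - 5*r - 6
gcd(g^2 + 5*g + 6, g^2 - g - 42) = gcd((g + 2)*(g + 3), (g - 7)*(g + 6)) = 1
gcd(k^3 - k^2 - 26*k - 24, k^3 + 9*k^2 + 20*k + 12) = k + 1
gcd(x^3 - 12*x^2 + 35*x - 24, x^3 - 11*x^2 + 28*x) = 1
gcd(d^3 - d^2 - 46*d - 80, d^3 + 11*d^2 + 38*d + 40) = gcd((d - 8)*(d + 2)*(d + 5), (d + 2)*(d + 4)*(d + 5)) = d^2 + 7*d + 10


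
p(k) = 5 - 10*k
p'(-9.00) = -10.00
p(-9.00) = 95.00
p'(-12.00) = -10.00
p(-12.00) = 125.00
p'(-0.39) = -10.00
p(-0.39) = 8.90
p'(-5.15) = -10.00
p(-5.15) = 56.50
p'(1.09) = -10.00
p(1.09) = -5.90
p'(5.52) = -10.00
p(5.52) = -50.20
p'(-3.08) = -10.00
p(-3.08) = 35.80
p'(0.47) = -10.00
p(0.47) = 0.30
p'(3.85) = -10.00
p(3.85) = -33.50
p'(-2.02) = -10.00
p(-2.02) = 25.20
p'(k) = -10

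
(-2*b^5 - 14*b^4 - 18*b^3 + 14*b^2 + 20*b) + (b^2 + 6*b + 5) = -2*b^5 - 14*b^4 - 18*b^3 + 15*b^2 + 26*b + 5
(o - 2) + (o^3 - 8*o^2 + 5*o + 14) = o^3 - 8*o^2 + 6*o + 12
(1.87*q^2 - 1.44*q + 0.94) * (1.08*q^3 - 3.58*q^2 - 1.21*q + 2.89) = 2.0196*q^5 - 8.2498*q^4 + 3.9077*q^3 + 3.7815*q^2 - 5.299*q + 2.7166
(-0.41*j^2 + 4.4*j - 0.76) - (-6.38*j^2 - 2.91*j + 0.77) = 5.97*j^2 + 7.31*j - 1.53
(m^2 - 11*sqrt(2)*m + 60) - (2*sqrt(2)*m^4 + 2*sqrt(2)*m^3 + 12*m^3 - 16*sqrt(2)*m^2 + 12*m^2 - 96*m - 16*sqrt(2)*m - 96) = -2*sqrt(2)*m^4 - 12*m^3 - 2*sqrt(2)*m^3 - 11*m^2 + 16*sqrt(2)*m^2 + 5*sqrt(2)*m + 96*m + 156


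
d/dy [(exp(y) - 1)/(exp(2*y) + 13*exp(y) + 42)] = ((1 - exp(y))*(2*exp(y) + 13) + exp(2*y) + 13*exp(y) + 42)*exp(y)/(exp(2*y) + 13*exp(y) + 42)^2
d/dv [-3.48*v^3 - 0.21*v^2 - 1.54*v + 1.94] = -10.44*v^2 - 0.42*v - 1.54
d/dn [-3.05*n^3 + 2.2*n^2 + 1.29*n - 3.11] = -9.15*n^2 + 4.4*n + 1.29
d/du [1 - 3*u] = -3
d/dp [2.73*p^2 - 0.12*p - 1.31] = 5.46*p - 0.12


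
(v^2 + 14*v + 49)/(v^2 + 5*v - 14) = (v + 7)/(v - 2)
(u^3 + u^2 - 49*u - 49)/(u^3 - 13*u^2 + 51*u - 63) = (u^2 + 8*u + 7)/(u^2 - 6*u + 9)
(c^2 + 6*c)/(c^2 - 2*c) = (c + 6)/(c - 2)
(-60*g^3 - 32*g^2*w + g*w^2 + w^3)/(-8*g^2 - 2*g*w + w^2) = (-30*g^2 - g*w + w^2)/(-4*g + w)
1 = 1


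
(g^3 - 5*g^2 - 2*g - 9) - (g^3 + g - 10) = -5*g^2 - 3*g + 1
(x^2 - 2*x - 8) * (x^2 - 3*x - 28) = x^4 - 5*x^3 - 30*x^2 + 80*x + 224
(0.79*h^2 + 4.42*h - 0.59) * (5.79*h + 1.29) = 4.5741*h^3 + 26.6109*h^2 + 2.2857*h - 0.7611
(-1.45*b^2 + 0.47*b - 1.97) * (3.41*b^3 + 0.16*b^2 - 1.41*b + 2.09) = -4.9445*b^5 + 1.3707*b^4 - 4.598*b^3 - 4.0084*b^2 + 3.76*b - 4.1173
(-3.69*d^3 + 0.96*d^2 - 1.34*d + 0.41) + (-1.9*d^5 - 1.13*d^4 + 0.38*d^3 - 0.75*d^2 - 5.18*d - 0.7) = -1.9*d^5 - 1.13*d^4 - 3.31*d^3 + 0.21*d^2 - 6.52*d - 0.29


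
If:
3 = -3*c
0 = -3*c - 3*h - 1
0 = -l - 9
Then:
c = -1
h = 2/3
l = -9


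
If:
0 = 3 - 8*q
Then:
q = 3/8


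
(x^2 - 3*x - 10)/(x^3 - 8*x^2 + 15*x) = (x + 2)/(x*(x - 3))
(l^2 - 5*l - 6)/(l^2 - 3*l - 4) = (l - 6)/(l - 4)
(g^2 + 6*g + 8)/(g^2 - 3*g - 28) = (g + 2)/(g - 7)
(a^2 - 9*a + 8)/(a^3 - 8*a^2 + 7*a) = (a - 8)/(a*(a - 7))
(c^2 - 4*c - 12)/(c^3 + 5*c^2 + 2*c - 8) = (c - 6)/(c^2 + 3*c - 4)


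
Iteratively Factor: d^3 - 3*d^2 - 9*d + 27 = (d + 3)*(d^2 - 6*d + 9) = (d - 3)*(d + 3)*(d - 3)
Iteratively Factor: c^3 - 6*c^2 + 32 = (c + 2)*(c^2 - 8*c + 16) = (c - 4)*(c + 2)*(c - 4)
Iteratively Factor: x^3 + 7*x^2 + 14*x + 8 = (x + 2)*(x^2 + 5*x + 4) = (x + 1)*(x + 2)*(x + 4)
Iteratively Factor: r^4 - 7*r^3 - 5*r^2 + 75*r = (r - 5)*(r^3 - 2*r^2 - 15*r) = (r - 5)^2*(r^2 + 3*r) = r*(r - 5)^2*(r + 3)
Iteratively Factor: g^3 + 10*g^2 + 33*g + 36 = (g + 4)*(g^2 + 6*g + 9) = (g + 3)*(g + 4)*(g + 3)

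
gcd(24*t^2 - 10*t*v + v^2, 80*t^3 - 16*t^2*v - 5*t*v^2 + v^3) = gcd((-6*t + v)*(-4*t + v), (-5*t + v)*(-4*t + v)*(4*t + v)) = 4*t - v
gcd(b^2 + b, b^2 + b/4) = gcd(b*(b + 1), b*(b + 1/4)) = b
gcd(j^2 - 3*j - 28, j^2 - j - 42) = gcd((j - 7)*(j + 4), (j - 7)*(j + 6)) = j - 7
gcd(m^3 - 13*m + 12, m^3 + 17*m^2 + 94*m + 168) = m + 4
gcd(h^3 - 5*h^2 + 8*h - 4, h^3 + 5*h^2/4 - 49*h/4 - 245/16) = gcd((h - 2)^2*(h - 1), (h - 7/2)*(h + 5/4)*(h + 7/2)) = 1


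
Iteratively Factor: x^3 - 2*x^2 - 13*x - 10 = (x + 2)*(x^2 - 4*x - 5) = (x - 5)*(x + 2)*(x + 1)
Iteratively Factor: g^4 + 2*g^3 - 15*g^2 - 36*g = (g - 4)*(g^3 + 6*g^2 + 9*g) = g*(g - 4)*(g^2 + 6*g + 9) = g*(g - 4)*(g + 3)*(g + 3)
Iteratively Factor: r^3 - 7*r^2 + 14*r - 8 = (r - 1)*(r^2 - 6*r + 8) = (r - 4)*(r - 1)*(r - 2)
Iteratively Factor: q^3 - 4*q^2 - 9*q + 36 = (q - 4)*(q^2 - 9) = (q - 4)*(q + 3)*(q - 3)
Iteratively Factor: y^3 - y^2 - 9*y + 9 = (y - 1)*(y^2 - 9) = (y - 1)*(y + 3)*(y - 3)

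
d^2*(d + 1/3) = d^3 + d^2/3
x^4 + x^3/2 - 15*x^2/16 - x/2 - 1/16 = (x - 1)*(x + 1/4)^2*(x + 1)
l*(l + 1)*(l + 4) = l^3 + 5*l^2 + 4*l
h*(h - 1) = h^2 - h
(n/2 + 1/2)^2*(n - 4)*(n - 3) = n^4/4 - 5*n^3/4 - n^2/4 + 17*n/4 + 3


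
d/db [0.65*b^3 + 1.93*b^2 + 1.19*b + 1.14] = 1.95*b^2 + 3.86*b + 1.19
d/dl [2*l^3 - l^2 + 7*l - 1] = 6*l^2 - 2*l + 7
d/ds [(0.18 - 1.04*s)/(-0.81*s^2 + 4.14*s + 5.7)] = (-0.8424*s^2 + 0.2916*s - 6.6732)/(0.6561*s^4 - 6.7068*s^3 + 7.9056*s^2 + 47.196*s + 32.49)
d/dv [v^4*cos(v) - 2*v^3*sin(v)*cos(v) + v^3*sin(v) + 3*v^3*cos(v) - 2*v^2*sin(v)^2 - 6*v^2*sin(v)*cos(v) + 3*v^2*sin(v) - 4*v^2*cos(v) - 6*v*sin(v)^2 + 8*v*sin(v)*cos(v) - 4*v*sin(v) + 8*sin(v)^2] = -v^4*sin(v) - 3*v^3*sin(v) + 5*v^3*cos(v) - 2*v^3*cos(2*v) + 7*v^2*sin(v) - 5*v^2*sin(2*v) + 12*v^2*cos(v) - 6*v^2*cos(2*v) + 6*v*sin(v) - 12*v*sin(2*v) - 12*v*cos(v) + 10*v*cos(2*v) - 2*v - 4*sin(v) + 12*sin(2*v) + 3*cos(2*v) - 3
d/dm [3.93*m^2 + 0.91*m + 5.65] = 7.86*m + 0.91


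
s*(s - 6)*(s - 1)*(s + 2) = s^4 - 5*s^3 - 8*s^2 + 12*s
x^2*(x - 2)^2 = x^4 - 4*x^3 + 4*x^2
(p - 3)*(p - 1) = p^2 - 4*p + 3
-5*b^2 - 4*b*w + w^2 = (-5*b + w)*(b + w)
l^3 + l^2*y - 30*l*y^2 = l*(l - 5*y)*(l + 6*y)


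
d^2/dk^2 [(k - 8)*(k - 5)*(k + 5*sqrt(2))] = 6*k - 26 + 10*sqrt(2)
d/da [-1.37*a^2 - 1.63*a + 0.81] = -2.74*a - 1.63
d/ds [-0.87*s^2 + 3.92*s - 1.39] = 3.92 - 1.74*s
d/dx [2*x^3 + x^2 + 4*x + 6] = 6*x^2 + 2*x + 4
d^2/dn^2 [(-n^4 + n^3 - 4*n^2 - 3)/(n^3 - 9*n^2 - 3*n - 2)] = 2*(-79*n^6 - 78*n^5 - 123*n^4 + 211*n^3 - 492*n^2 - 249*n + 11)/(n^9 - 27*n^8 + 234*n^7 - 573*n^6 - 594*n^5 - 693*n^4 - 339*n^3 - 162*n^2 - 36*n - 8)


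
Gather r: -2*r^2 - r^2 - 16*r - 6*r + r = -3*r^2 - 21*r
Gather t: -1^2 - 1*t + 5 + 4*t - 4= 3*t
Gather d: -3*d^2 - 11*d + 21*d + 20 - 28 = -3*d^2 + 10*d - 8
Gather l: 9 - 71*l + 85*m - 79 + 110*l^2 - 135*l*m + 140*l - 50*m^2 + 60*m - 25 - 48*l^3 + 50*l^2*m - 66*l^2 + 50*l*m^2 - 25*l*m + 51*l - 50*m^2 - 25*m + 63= -48*l^3 + l^2*(50*m + 44) + l*(50*m^2 - 160*m + 120) - 100*m^2 + 120*m - 32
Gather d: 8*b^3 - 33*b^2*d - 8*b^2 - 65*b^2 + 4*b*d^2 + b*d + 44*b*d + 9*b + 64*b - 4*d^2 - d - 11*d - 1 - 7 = 8*b^3 - 73*b^2 + 73*b + d^2*(4*b - 4) + d*(-33*b^2 + 45*b - 12) - 8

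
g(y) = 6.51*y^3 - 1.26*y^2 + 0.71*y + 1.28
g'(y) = 19.53*y^2 - 2.52*y + 0.71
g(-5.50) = -1123.84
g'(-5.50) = 605.35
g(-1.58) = -28.66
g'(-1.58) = 53.45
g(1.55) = 23.60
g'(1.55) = 43.72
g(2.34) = 79.45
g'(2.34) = 101.75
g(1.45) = 19.51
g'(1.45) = 38.12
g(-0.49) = -0.14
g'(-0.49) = 6.63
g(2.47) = 93.45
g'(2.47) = 113.64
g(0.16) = 1.39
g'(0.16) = 0.81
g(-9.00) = -4852.96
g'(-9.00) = 1605.32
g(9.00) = 4651.40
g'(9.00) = 1559.96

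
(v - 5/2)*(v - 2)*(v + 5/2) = v^3 - 2*v^2 - 25*v/4 + 25/2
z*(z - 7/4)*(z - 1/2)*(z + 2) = z^4 - z^3/4 - 29*z^2/8 + 7*z/4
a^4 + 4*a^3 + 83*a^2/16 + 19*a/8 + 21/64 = (a + 1/4)*(a + 1/2)*(a + 3/2)*(a + 7/4)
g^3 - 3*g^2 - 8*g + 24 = (g - 3)*(g - 2*sqrt(2))*(g + 2*sqrt(2))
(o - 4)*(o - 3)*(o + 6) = o^3 - o^2 - 30*o + 72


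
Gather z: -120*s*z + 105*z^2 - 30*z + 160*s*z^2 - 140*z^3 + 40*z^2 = -140*z^3 + z^2*(160*s + 145) + z*(-120*s - 30)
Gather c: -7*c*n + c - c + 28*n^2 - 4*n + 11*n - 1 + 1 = -7*c*n + 28*n^2 + 7*n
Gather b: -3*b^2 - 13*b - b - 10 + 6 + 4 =-3*b^2 - 14*b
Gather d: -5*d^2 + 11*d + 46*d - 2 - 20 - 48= -5*d^2 + 57*d - 70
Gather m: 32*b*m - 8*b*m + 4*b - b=24*b*m + 3*b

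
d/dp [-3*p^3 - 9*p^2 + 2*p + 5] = -9*p^2 - 18*p + 2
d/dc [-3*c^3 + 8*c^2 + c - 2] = -9*c^2 + 16*c + 1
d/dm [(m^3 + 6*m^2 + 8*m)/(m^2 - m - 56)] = (m^4 - 2*m^3 - 182*m^2 - 672*m - 448)/(m^4 - 2*m^3 - 111*m^2 + 112*m + 3136)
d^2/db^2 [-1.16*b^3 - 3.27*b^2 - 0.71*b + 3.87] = -6.96*b - 6.54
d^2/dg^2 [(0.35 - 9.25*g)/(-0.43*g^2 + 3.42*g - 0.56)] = ((63.571 - 23.865*g)*(0.43*g^2 - 3.42*g + 0.56) + (0.86*g - 3.42)*(1.72*g - 6.84)*(9.25*g - 0.35))/(0.43*g^2 - 3.42*g + 0.56)^3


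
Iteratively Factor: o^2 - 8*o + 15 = (o - 5)*(o - 3)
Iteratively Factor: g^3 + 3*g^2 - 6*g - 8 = (g + 4)*(g^2 - g - 2) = (g - 2)*(g + 4)*(g + 1)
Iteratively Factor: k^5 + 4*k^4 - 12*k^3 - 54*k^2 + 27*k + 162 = (k - 3)*(k^4 + 7*k^3 + 9*k^2 - 27*k - 54) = (k - 3)*(k + 3)*(k^3 + 4*k^2 - 3*k - 18) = (k - 3)*(k - 2)*(k + 3)*(k^2 + 6*k + 9) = (k - 3)*(k - 2)*(k + 3)^2*(k + 3)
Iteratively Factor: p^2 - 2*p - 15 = (p + 3)*(p - 5)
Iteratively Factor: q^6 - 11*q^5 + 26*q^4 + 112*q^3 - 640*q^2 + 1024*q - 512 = (q - 1)*(q^5 - 10*q^4 + 16*q^3 + 128*q^2 - 512*q + 512) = (q - 1)*(q + 4)*(q^4 - 14*q^3 + 72*q^2 - 160*q + 128) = (q - 4)*(q - 1)*(q + 4)*(q^3 - 10*q^2 + 32*q - 32) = (q - 4)^2*(q - 1)*(q + 4)*(q^2 - 6*q + 8) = (q - 4)^2*(q - 2)*(q - 1)*(q + 4)*(q - 4)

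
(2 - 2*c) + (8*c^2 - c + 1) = 8*c^2 - 3*c + 3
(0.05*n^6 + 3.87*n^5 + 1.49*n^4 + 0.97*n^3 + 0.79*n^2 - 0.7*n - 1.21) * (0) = 0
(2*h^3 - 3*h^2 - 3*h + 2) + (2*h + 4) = 2*h^3 - 3*h^2 - h + 6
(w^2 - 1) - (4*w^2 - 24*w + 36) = -3*w^2 + 24*w - 37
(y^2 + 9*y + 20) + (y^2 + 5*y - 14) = 2*y^2 + 14*y + 6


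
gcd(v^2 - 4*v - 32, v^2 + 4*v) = v + 4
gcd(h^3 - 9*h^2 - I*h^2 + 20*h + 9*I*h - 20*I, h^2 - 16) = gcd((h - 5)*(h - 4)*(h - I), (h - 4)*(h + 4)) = h - 4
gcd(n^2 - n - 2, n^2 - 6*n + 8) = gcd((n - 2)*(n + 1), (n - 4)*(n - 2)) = n - 2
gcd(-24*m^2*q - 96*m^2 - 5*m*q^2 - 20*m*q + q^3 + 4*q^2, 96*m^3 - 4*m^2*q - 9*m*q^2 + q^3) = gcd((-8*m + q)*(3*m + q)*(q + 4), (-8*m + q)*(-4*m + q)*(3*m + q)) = -24*m^2 - 5*m*q + q^2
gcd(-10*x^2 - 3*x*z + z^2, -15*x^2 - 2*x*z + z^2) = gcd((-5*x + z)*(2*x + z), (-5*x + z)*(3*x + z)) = 5*x - z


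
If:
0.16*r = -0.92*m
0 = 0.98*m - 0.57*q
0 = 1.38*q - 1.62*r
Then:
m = 0.00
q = 0.00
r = 0.00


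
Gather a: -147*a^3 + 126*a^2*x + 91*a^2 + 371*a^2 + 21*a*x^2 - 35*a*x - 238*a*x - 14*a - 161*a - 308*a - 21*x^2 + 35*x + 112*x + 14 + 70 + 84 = -147*a^3 + a^2*(126*x + 462) + a*(21*x^2 - 273*x - 483) - 21*x^2 + 147*x + 168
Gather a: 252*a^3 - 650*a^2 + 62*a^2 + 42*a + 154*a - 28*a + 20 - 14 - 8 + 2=252*a^3 - 588*a^2 + 168*a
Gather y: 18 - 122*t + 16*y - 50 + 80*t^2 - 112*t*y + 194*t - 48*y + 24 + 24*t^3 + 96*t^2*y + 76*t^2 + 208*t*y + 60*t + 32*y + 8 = 24*t^3 + 156*t^2 + 132*t + y*(96*t^2 + 96*t)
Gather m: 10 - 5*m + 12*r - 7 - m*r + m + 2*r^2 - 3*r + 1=m*(-r - 4) + 2*r^2 + 9*r + 4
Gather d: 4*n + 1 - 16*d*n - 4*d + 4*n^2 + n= d*(-16*n - 4) + 4*n^2 + 5*n + 1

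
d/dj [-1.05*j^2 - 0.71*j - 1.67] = -2.1*j - 0.71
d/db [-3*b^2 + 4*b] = 4 - 6*b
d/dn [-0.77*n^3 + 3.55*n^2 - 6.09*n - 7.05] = -2.31*n^2 + 7.1*n - 6.09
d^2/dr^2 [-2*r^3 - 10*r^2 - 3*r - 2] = -12*r - 20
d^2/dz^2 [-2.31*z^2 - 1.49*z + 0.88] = -4.62000000000000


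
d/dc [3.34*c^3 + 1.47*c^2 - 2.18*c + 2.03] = 10.02*c^2 + 2.94*c - 2.18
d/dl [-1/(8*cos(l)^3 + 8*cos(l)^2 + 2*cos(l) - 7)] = 2*(12*sin(l)^2 - 8*cos(l) - 13)*sin(l)/(8*cos(l)^3 + 8*cos(l)^2 + 2*cos(l) - 7)^2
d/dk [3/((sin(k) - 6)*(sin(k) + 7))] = -(3*sin(2*k) + 3*cos(k))/((sin(k) - 6)^2*(sin(k) + 7)^2)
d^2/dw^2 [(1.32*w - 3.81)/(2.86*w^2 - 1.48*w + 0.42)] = ((25.7004 - 22.6512*w)*(2.86*w^2 - 1.48*w + 0.42) + (1.32*w - 3.81)*(5.72*w - 1.48)*(11.44*w - 2.96))/(2.86*w^2 - 1.48*w + 0.42)^3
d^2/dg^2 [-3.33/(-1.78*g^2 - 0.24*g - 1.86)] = (-21.101544*g^2 - 2.845152*g + 3.33*(3.56*g + 0.24)*(7.12*g + 0.48) - 22.049928)/(1.78*g^2 + 0.24*g + 1.86)^3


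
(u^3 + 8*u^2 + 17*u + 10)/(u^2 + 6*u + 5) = u + 2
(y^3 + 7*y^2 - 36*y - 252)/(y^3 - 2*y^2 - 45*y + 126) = (y + 6)/(y - 3)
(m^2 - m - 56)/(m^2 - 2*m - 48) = (m + 7)/(m + 6)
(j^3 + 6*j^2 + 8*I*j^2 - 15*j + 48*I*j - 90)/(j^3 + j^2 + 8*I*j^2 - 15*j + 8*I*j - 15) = (j + 6)/(j + 1)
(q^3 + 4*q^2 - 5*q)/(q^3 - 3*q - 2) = q*(-q^2 - 4*q + 5)/(-q^3 + 3*q + 2)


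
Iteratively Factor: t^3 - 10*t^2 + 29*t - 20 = (t - 4)*(t^2 - 6*t + 5) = (t - 5)*(t - 4)*(t - 1)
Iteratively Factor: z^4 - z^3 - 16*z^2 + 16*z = (z)*(z^3 - z^2 - 16*z + 16) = z*(z + 4)*(z^2 - 5*z + 4) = z*(z - 4)*(z + 4)*(z - 1)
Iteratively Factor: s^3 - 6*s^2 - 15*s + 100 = (s + 4)*(s^2 - 10*s + 25) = (s - 5)*(s + 4)*(s - 5)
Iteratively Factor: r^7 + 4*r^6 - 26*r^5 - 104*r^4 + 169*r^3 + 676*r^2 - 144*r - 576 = (r + 4)*(r^6 - 26*r^4 + 169*r^2 - 144) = (r - 4)*(r + 4)*(r^5 + 4*r^4 - 10*r^3 - 40*r^2 + 9*r + 36) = (r - 4)*(r - 3)*(r + 4)*(r^4 + 7*r^3 + 11*r^2 - 7*r - 12) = (r - 4)*(r - 3)*(r + 3)*(r + 4)*(r^3 + 4*r^2 - r - 4) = (r - 4)*(r - 3)*(r - 1)*(r + 3)*(r + 4)*(r^2 + 5*r + 4) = (r - 4)*(r - 3)*(r - 1)*(r + 1)*(r + 3)*(r + 4)*(r + 4)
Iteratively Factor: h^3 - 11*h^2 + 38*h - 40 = (h - 2)*(h^2 - 9*h + 20) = (h - 4)*(h - 2)*(h - 5)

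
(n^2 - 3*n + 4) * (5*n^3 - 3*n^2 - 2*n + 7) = 5*n^5 - 18*n^4 + 27*n^3 + n^2 - 29*n + 28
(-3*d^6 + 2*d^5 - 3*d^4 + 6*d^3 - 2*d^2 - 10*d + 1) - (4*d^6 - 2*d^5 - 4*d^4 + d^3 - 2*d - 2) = -7*d^6 + 4*d^5 + d^4 + 5*d^3 - 2*d^2 - 8*d + 3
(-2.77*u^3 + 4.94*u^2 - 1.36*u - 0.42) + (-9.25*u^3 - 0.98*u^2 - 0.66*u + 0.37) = -12.02*u^3 + 3.96*u^2 - 2.02*u - 0.05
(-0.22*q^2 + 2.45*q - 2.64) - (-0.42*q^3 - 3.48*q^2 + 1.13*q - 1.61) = 0.42*q^3 + 3.26*q^2 + 1.32*q - 1.03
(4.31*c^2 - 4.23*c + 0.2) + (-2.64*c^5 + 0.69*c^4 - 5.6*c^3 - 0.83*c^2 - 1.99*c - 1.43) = -2.64*c^5 + 0.69*c^4 - 5.6*c^3 + 3.48*c^2 - 6.22*c - 1.23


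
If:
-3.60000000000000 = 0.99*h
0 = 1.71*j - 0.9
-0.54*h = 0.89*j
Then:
No Solution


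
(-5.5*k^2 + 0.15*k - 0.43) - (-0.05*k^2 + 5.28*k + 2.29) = -5.45*k^2 - 5.13*k - 2.72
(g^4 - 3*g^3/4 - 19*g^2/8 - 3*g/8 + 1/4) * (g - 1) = g^5 - 7*g^4/4 - 13*g^3/8 + 2*g^2 + 5*g/8 - 1/4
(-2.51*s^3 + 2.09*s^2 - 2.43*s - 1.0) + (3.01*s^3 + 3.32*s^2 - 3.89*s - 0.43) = 0.5*s^3 + 5.41*s^2 - 6.32*s - 1.43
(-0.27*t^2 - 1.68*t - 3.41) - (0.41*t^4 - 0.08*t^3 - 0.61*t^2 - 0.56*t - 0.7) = -0.41*t^4 + 0.08*t^3 + 0.34*t^2 - 1.12*t - 2.71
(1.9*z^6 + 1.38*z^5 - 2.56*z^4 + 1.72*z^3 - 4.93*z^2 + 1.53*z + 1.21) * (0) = 0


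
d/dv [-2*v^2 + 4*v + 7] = 4 - 4*v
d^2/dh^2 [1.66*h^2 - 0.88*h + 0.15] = 3.32000000000000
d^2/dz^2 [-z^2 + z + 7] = -2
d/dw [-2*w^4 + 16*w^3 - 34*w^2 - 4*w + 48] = -8*w^3 + 48*w^2 - 68*w - 4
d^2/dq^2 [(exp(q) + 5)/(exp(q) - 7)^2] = (exp(2*q) + 48*exp(q) + 119)*exp(q)/(exp(4*q) - 28*exp(3*q) + 294*exp(2*q) - 1372*exp(q) + 2401)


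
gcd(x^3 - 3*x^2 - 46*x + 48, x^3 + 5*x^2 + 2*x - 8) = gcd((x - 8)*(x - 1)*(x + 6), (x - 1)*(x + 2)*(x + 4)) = x - 1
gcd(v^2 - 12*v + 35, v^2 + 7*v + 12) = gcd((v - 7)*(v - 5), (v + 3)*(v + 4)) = 1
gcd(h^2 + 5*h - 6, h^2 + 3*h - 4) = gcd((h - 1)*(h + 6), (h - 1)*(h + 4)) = h - 1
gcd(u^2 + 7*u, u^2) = u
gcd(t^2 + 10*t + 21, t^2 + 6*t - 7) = t + 7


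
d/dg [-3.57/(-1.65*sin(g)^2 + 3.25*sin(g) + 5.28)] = (11.6025 - 11.781*sin(g))*cos(g)/(-1.65*sin(g)^2 + 3.25*sin(g) + 5.28)^2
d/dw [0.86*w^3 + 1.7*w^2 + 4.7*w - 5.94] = 2.58*w^2 + 3.4*w + 4.7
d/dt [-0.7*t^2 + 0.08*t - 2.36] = 0.08 - 1.4*t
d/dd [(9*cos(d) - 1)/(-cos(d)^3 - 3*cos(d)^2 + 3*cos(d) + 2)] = -(432*sin(d) + 24*sin(2*d) + 96*sin(3*d) + 36*sin(4*d))/(9*cos(d) - 6*cos(2*d) - cos(3*d) + 2)^2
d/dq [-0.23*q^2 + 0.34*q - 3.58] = 0.34 - 0.46*q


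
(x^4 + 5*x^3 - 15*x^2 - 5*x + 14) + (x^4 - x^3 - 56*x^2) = 2*x^4 + 4*x^3 - 71*x^2 - 5*x + 14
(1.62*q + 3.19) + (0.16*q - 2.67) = 1.78*q + 0.52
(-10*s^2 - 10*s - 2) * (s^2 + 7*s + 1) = -10*s^4 - 80*s^3 - 82*s^2 - 24*s - 2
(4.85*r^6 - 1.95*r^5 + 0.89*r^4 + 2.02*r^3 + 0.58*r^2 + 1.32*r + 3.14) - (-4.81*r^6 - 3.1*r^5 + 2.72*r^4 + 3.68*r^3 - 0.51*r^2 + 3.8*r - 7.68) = 9.66*r^6 + 1.15*r^5 - 1.83*r^4 - 1.66*r^3 + 1.09*r^2 - 2.48*r + 10.82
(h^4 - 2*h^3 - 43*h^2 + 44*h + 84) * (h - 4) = h^5 - 6*h^4 - 35*h^3 + 216*h^2 - 92*h - 336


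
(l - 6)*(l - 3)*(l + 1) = l^3 - 8*l^2 + 9*l + 18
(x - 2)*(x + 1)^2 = x^3 - 3*x - 2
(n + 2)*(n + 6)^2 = n^3 + 14*n^2 + 60*n + 72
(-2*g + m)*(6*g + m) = -12*g^2 + 4*g*m + m^2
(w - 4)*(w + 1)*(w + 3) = w^3 - 13*w - 12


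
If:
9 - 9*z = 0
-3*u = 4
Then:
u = -4/3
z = 1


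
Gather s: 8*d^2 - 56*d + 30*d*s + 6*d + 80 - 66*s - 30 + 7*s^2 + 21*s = 8*d^2 - 50*d + 7*s^2 + s*(30*d - 45) + 50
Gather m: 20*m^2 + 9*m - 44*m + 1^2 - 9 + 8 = 20*m^2 - 35*m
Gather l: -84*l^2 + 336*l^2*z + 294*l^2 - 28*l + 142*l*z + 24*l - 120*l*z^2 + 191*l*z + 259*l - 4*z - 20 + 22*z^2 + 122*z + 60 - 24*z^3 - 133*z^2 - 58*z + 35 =l^2*(336*z + 210) + l*(-120*z^2 + 333*z + 255) - 24*z^3 - 111*z^2 + 60*z + 75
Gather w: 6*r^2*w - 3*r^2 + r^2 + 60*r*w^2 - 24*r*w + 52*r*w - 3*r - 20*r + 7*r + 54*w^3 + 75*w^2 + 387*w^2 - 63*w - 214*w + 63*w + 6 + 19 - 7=-2*r^2 - 16*r + 54*w^3 + w^2*(60*r + 462) + w*(6*r^2 + 28*r - 214) + 18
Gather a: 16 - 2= 14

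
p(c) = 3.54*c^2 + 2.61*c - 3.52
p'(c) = 7.08*c + 2.61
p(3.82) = 58.11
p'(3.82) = 29.66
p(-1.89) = 4.19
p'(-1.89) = -10.77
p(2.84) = 32.44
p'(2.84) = 22.72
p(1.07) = 3.33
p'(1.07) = 10.19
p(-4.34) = 51.83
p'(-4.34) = -28.12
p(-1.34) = -0.66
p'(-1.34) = -6.88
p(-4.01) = 42.94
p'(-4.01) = -25.78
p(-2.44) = 11.19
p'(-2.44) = -14.67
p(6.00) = 139.58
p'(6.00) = 45.09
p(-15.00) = 753.83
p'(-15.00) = -103.59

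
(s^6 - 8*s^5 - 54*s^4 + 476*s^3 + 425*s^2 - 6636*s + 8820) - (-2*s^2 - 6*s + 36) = s^6 - 8*s^5 - 54*s^4 + 476*s^3 + 427*s^2 - 6630*s + 8784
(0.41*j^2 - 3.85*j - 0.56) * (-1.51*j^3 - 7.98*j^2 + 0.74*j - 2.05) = -0.6191*j^5 + 2.5417*j^4 + 31.872*j^3 + 0.779300000000001*j^2 + 7.4781*j + 1.148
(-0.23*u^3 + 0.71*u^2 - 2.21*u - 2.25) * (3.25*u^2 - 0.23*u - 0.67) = -0.7475*u^5 + 2.3604*u^4 - 7.1917*u^3 - 7.2799*u^2 + 1.9982*u + 1.5075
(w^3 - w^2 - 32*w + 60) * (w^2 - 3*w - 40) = w^5 - 4*w^4 - 69*w^3 + 196*w^2 + 1100*w - 2400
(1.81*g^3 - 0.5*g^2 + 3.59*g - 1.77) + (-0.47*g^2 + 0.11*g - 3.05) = 1.81*g^3 - 0.97*g^2 + 3.7*g - 4.82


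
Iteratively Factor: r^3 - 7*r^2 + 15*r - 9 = (r - 1)*(r^2 - 6*r + 9) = (r - 3)*(r - 1)*(r - 3)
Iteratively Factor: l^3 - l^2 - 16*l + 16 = (l - 1)*(l^2 - 16) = (l - 1)*(l + 4)*(l - 4)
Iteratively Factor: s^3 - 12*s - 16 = (s - 4)*(s^2 + 4*s + 4) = (s - 4)*(s + 2)*(s + 2)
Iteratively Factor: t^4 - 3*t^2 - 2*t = (t + 1)*(t^3 - t^2 - 2*t) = (t - 2)*(t + 1)*(t^2 + t) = (t - 2)*(t + 1)^2*(t)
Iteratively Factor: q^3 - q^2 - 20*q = (q - 5)*(q^2 + 4*q) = q*(q - 5)*(q + 4)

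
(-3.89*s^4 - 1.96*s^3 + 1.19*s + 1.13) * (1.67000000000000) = -6.4963*s^4 - 3.2732*s^3 + 1.9873*s + 1.8871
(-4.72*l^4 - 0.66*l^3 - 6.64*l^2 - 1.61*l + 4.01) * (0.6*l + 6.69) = -2.832*l^5 - 31.9728*l^4 - 8.3994*l^3 - 45.3876*l^2 - 8.3649*l + 26.8269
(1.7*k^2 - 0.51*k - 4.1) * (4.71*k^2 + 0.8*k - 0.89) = 8.007*k^4 - 1.0421*k^3 - 21.232*k^2 - 2.8261*k + 3.649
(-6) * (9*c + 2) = -54*c - 12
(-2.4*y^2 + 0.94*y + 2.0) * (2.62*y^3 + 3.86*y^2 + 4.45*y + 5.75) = -6.288*y^5 - 6.8012*y^4 - 1.8116*y^3 - 1.897*y^2 + 14.305*y + 11.5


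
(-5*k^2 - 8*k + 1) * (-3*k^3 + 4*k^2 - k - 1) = 15*k^5 + 4*k^4 - 30*k^3 + 17*k^2 + 7*k - 1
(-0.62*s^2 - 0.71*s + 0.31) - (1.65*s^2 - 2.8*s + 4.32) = -2.27*s^2 + 2.09*s - 4.01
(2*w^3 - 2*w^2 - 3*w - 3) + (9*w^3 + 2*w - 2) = 11*w^3 - 2*w^2 - w - 5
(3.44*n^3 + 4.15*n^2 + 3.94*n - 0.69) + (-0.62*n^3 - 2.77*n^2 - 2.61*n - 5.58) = 2.82*n^3 + 1.38*n^2 + 1.33*n - 6.27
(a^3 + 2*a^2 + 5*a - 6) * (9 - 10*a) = -10*a^4 - 11*a^3 - 32*a^2 + 105*a - 54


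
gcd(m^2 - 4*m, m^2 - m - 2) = 1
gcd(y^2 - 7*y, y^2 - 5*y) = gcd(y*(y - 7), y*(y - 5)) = y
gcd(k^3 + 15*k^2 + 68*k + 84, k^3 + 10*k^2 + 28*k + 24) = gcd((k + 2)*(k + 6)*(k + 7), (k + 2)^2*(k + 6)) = k^2 + 8*k + 12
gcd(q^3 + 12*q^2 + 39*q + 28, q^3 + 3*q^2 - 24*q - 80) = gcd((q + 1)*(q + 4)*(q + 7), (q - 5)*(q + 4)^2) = q + 4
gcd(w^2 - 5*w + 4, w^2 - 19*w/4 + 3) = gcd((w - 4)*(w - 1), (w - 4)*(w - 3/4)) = w - 4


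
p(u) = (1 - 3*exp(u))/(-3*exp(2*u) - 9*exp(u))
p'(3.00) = -0.04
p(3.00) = 0.04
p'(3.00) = -0.04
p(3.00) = 0.04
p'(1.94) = -0.06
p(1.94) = 0.10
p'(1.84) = -0.06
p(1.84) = 0.10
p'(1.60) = -0.06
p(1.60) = 0.12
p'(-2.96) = 2.14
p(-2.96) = -1.78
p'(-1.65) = 0.56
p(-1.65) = -0.23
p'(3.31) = -0.03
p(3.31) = 0.03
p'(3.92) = -0.02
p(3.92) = 0.02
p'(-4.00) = 6.06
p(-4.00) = -5.70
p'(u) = (1 - 3*exp(u))*(6*exp(2*u) + 9*exp(u))/(-3*exp(2*u) - 9*exp(u))^2 - 3*exp(u)/(-3*exp(2*u) - 9*exp(u))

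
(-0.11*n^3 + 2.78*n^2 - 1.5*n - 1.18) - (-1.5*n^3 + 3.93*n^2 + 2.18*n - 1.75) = 1.39*n^3 - 1.15*n^2 - 3.68*n + 0.57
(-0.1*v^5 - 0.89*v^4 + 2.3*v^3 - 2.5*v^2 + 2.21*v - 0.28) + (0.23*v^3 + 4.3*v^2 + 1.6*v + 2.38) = -0.1*v^5 - 0.89*v^4 + 2.53*v^3 + 1.8*v^2 + 3.81*v + 2.1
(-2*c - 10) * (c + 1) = -2*c^2 - 12*c - 10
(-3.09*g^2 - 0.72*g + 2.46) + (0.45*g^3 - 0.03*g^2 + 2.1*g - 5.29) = 0.45*g^3 - 3.12*g^2 + 1.38*g - 2.83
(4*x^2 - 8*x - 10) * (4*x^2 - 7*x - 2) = 16*x^4 - 60*x^3 + 8*x^2 + 86*x + 20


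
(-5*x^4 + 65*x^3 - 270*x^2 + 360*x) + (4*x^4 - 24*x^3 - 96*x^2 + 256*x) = -x^4 + 41*x^3 - 366*x^2 + 616*x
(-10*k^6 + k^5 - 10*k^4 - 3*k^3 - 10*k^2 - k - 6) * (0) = 0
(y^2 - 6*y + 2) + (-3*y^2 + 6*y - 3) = -2*y^2 - 1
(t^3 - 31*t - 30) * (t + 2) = t^4 + 2*t^3 - 31*t^2 - 92*t - 60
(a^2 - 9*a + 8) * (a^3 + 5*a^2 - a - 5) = a^5 - 4*a^4 - 38*a^3 + 44*a^2 + 37*a - 40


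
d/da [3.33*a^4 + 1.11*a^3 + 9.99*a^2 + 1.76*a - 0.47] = 13.32*a^3 + 3.33*a^2 + 19.98*a + 1.76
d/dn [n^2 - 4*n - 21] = 2*n - 4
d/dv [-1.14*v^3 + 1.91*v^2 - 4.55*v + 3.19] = -3.42*v^2 + 3.82*v - 4.55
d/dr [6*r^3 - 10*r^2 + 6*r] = 18*r^2 - 20*r + 6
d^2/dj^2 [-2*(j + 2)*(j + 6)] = -4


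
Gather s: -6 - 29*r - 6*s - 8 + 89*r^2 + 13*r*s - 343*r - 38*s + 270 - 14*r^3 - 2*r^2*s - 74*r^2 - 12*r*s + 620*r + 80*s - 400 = -14*r^3 + 15*r^2 + 248*r + s*(-2*r^2 + r + 36) - 144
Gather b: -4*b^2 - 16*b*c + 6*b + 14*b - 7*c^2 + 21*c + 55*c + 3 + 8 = -4*b^2 + b*(20 - 16*c) - 7*c^2 + 76*c + 11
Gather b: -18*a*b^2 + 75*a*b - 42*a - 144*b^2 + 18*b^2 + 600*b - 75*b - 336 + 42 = -42*a + b^2*(-18*a - 126) + b*(75*a + 525) - 294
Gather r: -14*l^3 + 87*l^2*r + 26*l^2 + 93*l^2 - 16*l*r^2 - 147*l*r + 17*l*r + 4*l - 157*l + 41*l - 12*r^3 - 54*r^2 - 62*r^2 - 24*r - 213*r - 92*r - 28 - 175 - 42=-14*l^3 + 119*l^2 - 112*l - 12*r^3 + r^2*(-16*l - 116) + r*(87*l^2 - 130*l - 329) - 245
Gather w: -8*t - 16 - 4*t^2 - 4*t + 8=-4*t^2 - 12*t - 8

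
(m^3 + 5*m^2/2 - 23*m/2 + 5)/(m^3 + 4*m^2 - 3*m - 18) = (2*m^2 + 9*m - 5)/(2*(m^2 + 6*m + 9))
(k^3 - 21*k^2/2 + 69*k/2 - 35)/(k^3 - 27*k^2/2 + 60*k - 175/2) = (k - 2)/(k - 5)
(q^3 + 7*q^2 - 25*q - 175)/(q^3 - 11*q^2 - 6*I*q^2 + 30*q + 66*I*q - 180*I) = (q^2 + 12*q + 35)/(q^2 - 6*q*(1 + I) + 36*I)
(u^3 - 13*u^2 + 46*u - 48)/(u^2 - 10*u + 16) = u - 3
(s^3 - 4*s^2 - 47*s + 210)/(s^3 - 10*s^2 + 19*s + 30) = (s + 7)/(s + 1)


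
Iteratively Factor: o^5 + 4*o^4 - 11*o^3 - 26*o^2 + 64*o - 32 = (o - 1)*(o^4 + 5*o^3 - 6*o^2 - 32*o + 32) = (o - 1)*(o + 4)*(o^3 + o^2 - 10*o + 8) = (o - 2)*(o - 1)*(o + 4)*(o^2 + 3*o - 4) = (o - 2)*(o - 1)^2*(o + 4)*(o + 4)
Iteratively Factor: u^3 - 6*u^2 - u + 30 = (u - 5)*(u^2 - u - 6) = (u - 5)*(u - 3)*(u + 2)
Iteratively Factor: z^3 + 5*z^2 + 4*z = (z)*(z^2 + 5*z + 4) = z*(z + 1)*(z + 4)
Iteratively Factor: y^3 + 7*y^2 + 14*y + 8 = (y + 4)*(y^2 + 3*y + 2) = (y + 2)*(y + 4)*(y + 1)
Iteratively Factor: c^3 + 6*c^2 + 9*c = (c + 3)*(c^2 + 3*c) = (c + 3)^2*(c)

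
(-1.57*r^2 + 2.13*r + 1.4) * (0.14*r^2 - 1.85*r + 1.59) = -0.2198*r^4 + 3.2027*r^3 - 6.2408*r^2 + 0.7967*r + 2.226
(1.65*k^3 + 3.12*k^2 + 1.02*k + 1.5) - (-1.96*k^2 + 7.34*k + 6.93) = 1.65*k^3 + 5.08*k^2 - 6.32*k - 5.43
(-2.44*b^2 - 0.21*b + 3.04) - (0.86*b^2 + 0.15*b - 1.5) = -3.3*b^2 - 0.36*b + 4.54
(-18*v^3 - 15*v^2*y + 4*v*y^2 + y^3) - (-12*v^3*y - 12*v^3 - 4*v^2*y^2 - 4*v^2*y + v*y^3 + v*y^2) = 12*v^3*y - 6*v^3 + 4*v^2*y^2 - 11*v^2*y - v*y^3 + 3*v*y^2 + y^3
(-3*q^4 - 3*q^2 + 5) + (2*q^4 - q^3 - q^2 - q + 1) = -q^4 - q^3 - 4*q^2 - q + 6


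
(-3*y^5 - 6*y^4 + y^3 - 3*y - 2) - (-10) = -3*y^5 - 6*y^4 + y^3 - 3*y + 8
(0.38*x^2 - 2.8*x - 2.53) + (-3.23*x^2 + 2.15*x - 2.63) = -2.85*x^2 - 0.65*x - 5.16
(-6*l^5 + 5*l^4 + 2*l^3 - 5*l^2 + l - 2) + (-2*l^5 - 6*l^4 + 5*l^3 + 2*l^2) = -8*l^5 - l^4 + 7*l^3 - 3*l^2 + l - 2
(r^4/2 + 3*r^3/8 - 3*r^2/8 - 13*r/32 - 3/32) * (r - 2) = r^5/2 - 5*r^4/8 - 9*r^3/8 + 11*r^2/32 + 23*r/32 + 3/16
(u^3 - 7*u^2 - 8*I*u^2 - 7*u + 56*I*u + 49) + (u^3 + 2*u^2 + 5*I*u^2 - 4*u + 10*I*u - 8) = 2*u^3 - 5*u^2 - 3*I*u^2 - 11*u + 66*I*u + 41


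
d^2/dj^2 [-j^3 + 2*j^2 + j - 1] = 4 - 6*j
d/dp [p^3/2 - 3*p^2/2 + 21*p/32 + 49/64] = 3*p^2/2 - 3*p + 21/32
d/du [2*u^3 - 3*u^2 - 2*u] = 6*u^2 - 6*u - 2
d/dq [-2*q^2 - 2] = -4*q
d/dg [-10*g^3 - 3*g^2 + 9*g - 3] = -30*g^2 - 6*g + 9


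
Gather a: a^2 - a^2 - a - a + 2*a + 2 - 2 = 0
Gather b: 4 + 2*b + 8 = 2*b + 12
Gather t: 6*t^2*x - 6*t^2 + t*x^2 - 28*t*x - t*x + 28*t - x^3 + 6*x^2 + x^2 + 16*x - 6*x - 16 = t^2*(6*x - 6) + t*(x^2 - 29*x + 28) - x^3 + 7*x^2 + 10*x - 16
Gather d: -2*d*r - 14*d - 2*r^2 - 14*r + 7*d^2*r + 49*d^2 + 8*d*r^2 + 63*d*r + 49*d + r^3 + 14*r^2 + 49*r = d^2*(7*r + 49) + d*(8*r^2 + 61*r + 35) + r^3 + 12*r^2 + 35*r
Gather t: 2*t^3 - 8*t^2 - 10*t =2*t^3 - 8*t^2 - 10*t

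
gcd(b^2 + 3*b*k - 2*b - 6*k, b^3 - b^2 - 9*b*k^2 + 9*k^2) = b + 3*k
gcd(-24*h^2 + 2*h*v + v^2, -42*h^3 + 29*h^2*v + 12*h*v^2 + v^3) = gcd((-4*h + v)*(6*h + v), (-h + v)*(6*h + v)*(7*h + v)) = 6*h + v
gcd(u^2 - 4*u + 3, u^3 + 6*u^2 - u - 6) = u - 1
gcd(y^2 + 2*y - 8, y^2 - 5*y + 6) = y - 2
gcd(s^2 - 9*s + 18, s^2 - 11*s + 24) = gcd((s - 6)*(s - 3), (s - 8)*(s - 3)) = s - 3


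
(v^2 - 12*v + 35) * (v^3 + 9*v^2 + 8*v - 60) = v^5 - 3*v^4 - 65*v^3 + 159*v^2 + 1000*v - 2100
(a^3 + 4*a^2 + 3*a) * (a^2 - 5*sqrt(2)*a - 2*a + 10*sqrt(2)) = a^5 - 5*sqrt(2)*a^4 + 2*a^4 - 10*sqrt(2)*a^3 - 5*a^3 - 6*a^2 + 25*sqrt(2)*a^2 + 30*sqrt(2)*a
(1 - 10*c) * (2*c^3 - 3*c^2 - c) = -20*c^4 + 32*c^3 + 7*c^2 - c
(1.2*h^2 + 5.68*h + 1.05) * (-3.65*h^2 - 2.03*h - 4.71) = -4.38*h^4 - 23.168*h^3 - 21.0149*h^2 - 28.8843*h - 4.9455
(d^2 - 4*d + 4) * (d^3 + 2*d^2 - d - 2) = d^5 - 2*d^4 - 5*d^3 + 10*d^2 + 4*d - 8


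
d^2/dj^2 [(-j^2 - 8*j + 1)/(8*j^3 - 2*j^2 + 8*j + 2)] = 16*(-j^6 - 24*j^5 + 15*j^4 + 7*j^3 + 15*j^2 - 3*j + 3)/(64*j^9 - 48*j^8 + 204*j^7 - 49*j^6 + 180*j^5 + 51*j^4 + 52*j^3 + 45*j^2 + 12*j + 1)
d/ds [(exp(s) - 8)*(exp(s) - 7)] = (2*exp(s) - 15)*exp(s)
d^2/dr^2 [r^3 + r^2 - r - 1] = 6*r + 2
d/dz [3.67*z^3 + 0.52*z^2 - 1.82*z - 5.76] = 11.01*z^2 + 1.04*z - 1.82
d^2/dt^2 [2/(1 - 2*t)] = -16/(2*t - 1)^3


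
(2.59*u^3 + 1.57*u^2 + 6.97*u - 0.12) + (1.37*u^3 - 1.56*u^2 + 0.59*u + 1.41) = 3.96*u^3 + 0.01*u^2 + 7.56*u + 1.29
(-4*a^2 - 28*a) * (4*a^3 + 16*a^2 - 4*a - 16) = -16*a^5 - 176*a^4 - 432*a^3 + 176*a^2 + 448*a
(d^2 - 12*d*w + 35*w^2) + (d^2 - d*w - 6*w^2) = 2*d^2 - 13*d*w + 29*w^2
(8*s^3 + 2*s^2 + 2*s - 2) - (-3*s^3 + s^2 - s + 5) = 11*s^3 + s^2 + 3*s - 7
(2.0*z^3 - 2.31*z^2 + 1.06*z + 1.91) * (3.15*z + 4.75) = 6.3*z^4 + 2.2235*z^3 - 7.6335*z^2 + 11.0515*z + 9.0725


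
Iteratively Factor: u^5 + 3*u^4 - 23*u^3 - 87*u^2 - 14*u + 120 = (u + 4)*(u^4 - u^3 - 19*u^2 - 11*u + 30) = (u - 1)*(u + 4)*(u^3 - 19*u - 30) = (u - 1)*(u + 2)*(u + 4)*(u^2 - 2*u - 15) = (u - 5)*(u - 1)*(u + 2)*(u + 4)*(u + 3)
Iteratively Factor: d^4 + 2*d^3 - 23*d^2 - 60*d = (d + 3)*(d^3 - d^2 - 20*d) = (d + 3)*(d + 4)*(d^2 - 5*d) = d*(d + 3)*(d + 4)*(d - 5)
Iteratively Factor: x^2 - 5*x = (x)*(x - 5)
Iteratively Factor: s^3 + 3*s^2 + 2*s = (s + 2)*(s^2 + s) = (s + 1)*(s + 2)*(s)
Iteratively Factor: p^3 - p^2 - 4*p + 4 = (p - 1)*(p^2 - 4) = (p - 2)*(p - 1)*(p + 2)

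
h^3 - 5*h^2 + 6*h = h*(h - 3)*(h - 2)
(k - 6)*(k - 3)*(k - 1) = k^3 - 10*k^2 + 27*k - 18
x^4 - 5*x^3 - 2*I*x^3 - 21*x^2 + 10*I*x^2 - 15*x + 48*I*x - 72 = (x - 8)*(x + 3)*(x - 3*I)*(x + I)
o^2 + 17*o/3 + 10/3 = (o + 2/3)*(o + 5)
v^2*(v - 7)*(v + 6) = v^4 - v^3 - 42*v^2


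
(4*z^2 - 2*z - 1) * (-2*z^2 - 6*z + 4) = -8*z^4 - 20*z^3 + 30*z^2 - 2*z - 4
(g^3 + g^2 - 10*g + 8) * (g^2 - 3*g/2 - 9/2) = g^5 - g^4/2 - 16*g^3 + 37*g^2/2 + 33*g - 36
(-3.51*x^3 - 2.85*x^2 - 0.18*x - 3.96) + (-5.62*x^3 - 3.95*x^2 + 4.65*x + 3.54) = -9.13*x^3 - 6.8*x^2 + 4.47*x - 0.42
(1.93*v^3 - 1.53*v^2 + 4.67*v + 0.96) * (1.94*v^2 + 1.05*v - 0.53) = 3.7442*v^5 - 0.9417*v^4 + 6.4304*v^3 + 7.5768*v^2 - 1.4671*v - 0.5088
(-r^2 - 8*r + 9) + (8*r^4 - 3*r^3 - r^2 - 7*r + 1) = 8*r^4 - 3*r^3 - 2*r^2 - 15*r + 10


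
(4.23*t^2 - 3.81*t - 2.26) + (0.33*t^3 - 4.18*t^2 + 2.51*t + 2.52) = 0.33*t^3 + 0.0500000000000007*t^2 - 1.3*t + 0.26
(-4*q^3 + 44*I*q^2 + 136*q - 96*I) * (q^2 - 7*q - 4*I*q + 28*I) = -4*q^5 + 28*q^4 + 60*I*q^4 + 312*q^3 - 420*I*q^3 - 2184*q^2 - 640*I*q^2 - 384*q + 4480*I*q + 2688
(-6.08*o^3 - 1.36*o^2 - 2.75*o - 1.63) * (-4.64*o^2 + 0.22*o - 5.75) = 28.2112*o^5 + 4.9728*o^4 + 47.4208*o^3 + 14.7782*o^2 + 15.4539*o + 9.3725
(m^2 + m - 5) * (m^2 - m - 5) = m^4 - 11*m^2 + 25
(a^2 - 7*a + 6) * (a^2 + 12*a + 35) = a^4 + 5*a^3 - 43*a^2 - 173*a + 210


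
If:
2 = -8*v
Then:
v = -1/4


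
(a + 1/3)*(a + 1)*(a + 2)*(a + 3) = a^4 + 19*a^3/3 + 13*a^2 + 29*a/3 + 2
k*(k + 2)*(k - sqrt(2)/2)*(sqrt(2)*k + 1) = sqrt(2)*k^4 + 2*sqrt(2)*k^3 - sqrt(2)*k^2/2 - sqrt(2)*k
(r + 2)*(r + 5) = r^2 + 7*r + 10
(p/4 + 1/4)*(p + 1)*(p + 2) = p^3/4 + p^2 + 5*p/4 + 1/2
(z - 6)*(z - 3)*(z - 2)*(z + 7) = z^4 - 4*z^3 - 41*z^2 + 216*z - 252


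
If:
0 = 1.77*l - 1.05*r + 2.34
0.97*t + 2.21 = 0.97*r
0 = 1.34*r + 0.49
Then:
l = -1.54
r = -0.37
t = -2.64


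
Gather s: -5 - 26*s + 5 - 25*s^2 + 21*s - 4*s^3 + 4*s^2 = -4*s^3 - 21*s^2 - 5*s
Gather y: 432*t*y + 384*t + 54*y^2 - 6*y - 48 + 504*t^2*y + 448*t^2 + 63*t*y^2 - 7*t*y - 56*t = 448*t^2 + 328*t + y^2*(63*t + 54) + y*(504*t^2 + 425*t - 6) - 48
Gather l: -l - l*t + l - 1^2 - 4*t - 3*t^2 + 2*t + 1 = -l*t - 3*t^2 - 2*t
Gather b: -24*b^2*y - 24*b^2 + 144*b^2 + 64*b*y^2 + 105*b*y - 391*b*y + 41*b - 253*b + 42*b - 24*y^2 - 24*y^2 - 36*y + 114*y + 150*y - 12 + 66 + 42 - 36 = b^2*(120 - 24*y) + b*(64*y^2 - 286*y - 170) - 48*y^2 + 228*y + 60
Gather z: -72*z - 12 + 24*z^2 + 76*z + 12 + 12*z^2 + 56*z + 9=36*z^2 + 60*z + 9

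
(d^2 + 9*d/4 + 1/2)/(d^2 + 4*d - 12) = (4*d^2 + 9*d + 2)/(4*(d^2 + 4*d - 12))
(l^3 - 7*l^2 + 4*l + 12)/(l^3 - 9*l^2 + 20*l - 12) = (l + 1)/(l - 1)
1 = 1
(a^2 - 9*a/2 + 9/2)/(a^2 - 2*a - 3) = (a - 3/2)/(a + 1)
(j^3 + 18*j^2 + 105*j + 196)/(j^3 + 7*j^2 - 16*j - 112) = (j + 7)/(j - 4)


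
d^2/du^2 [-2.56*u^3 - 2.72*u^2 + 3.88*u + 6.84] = -15.36*u - 5.44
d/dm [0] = 0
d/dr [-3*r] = -3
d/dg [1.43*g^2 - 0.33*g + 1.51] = 2.86*g - 0.33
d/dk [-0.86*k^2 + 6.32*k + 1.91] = 6.32 - 1.72*k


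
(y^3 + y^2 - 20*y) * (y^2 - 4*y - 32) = y^5 - 3*y^4 - 56*y^3 + 48*y^2 + 640*y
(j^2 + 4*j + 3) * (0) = 0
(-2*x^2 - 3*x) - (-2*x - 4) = -2*x^2 - x + 4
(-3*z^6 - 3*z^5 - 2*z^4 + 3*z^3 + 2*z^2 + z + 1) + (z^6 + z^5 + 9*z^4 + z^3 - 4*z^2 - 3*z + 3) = -2*z^6 - 2*z^5 + 7*z^4 + 4*z^3 - 2*z^2 - 2*z + 4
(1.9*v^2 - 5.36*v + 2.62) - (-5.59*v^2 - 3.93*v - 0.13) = 7.49*v^2 - 1.43*v + 2.75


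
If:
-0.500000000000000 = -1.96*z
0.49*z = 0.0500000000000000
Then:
No Solution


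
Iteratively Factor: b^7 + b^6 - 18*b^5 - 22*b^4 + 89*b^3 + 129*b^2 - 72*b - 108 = (b - 1)*(b^6 + 2*b^5 - 16*b^4 - 38*b^3 + 51*b^2 + 180*b + 108) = (b - 3)*(b - 1)*(b^5 + 5*b^4 - b^3 - 41*b^2 - 72*b - 36) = (b - 3)*(b - 1)*(b + 2)*(b^4 + 3*b^3 - 7*b^2 - 27*b - 18) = (b - 3)^2*(b - 1)*(b + 2)*(b^3 + 6*b^2 + 11*b + 6) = (b - 3)^2*(b - 1)*(b + 2)^2*(b^2 + 4*b + 3) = (b - 3)^2*(b - 1)*(b + 2)^2*(b + 3)*(b + 1)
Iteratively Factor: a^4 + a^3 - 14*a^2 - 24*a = (a + 3)*(a^3 - 2*a^2 - 8*a) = (a - 4)*(a + 3)*(a^2 + 2*a) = a*(a - 4)*(a + 3)*(a + 2)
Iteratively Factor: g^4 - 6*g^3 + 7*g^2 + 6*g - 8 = (g - 2)*(g^3 - 4*g^2 - g + 4) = (g - 4)*(g - 2)*(g^2 - 1) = (g - 4)*(g - 2)*(g - 1)*(g + 1)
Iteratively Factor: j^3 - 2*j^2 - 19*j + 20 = (j - 1)*(j^2 - j - 20) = (j - 5)*(j - 1)*(j + 4)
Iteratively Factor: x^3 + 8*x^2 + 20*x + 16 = (x + 2)*(x^2 + 6*x + 8) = (x + 2)^2*(x + 4)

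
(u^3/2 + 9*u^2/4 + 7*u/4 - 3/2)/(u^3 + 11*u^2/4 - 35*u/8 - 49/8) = 2*(2*u^3 + 9*u^2 + 7*u - 6)/(8*u^3 + 22*u^2 - 35*u - 49)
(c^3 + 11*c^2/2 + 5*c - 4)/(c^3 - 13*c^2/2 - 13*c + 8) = (c + 4)/(c - 8)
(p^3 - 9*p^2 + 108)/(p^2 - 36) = (p^2 - 3*p - 18)/(p + 6)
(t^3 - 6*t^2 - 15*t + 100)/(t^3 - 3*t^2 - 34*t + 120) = (t^2 - t - 20)/(t^2 + 2*t - 24)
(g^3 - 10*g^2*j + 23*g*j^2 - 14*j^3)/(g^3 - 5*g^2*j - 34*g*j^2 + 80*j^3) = (g^2 - 8*g*j + 7*j^2)/(g^2 - 3*g*j - 40*j^2)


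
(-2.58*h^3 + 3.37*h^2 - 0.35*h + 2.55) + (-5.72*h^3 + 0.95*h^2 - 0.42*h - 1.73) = -8.3*h^3 + 4.32*h^2 - 0.77*h + 0.82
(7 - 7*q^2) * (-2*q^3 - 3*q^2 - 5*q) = 14*q^5 + 21*q^4 + 21*q^3 - 21*q^2 - 35*q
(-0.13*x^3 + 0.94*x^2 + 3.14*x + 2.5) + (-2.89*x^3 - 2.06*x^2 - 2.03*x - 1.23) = -3.02*x^3 - 1.12*x^2 + 1.11*x + 1.27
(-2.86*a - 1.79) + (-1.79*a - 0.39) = -4.65*a - 2.18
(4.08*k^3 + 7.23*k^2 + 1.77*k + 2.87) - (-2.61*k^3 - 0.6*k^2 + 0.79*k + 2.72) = 6.69*k^3 + 7.83*k^2 + 0.98*k + 0.15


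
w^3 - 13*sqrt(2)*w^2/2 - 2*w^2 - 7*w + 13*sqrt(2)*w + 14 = (w - 2)*(w - 7*sqrt(2))*(w + sqrt(2)/2)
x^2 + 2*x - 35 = (x - 5)*(x + 7)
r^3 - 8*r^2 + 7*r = r*(r - 7)*(r - 1)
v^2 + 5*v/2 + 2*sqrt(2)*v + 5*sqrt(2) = (v + 5/2)*(v + 2*sqrt(2))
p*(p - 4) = p^2 - 4*p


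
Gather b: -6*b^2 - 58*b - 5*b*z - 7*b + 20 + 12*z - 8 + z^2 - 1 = -6*b^2 + b*(-5*z - 65) + z^2 + 12*z + 11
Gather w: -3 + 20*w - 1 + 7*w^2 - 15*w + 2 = 7*w^2 + 5*w - 2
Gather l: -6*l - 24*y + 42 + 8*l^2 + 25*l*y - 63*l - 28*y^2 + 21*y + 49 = 8*l^2 + l*(25*y - 69) - 28*y^2 - 3*y + 91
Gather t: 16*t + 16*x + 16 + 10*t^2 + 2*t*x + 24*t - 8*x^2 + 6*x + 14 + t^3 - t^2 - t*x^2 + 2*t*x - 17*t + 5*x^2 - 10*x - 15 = t^3 + 9*t^2 + t*(-x^2 + 4*x + 23) - 3*x^2 + 12*x + 15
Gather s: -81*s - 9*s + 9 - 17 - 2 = -90*s - 10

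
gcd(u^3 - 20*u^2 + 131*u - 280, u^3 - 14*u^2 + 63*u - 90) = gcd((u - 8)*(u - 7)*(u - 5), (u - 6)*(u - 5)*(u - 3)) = u - 5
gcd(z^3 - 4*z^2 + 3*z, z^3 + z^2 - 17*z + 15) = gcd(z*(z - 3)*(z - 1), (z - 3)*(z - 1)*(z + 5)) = z^2 - 4*z + 3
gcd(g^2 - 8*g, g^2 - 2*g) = g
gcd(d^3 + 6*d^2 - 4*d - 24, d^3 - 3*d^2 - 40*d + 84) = d^2 + 4*d - 12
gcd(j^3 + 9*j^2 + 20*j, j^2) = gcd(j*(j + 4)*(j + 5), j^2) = j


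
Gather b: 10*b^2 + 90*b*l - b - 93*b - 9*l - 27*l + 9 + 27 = 10*b^2 + b*(90*l - 94) - 36*l + 36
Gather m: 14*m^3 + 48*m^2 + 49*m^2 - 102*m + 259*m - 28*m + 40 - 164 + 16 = 14*m^3 + 97*m^2 + 129*m - 108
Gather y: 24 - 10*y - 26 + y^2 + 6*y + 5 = y^2 - 4*y + 3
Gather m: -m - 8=-m - 8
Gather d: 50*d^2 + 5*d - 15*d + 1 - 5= 50*d^2 - 10*d - 4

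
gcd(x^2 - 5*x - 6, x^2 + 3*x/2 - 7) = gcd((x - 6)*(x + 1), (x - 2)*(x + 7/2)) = 1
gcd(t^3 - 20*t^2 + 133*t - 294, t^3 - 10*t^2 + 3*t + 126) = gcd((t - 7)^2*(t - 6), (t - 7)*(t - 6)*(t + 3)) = t^2 - 13*t + 42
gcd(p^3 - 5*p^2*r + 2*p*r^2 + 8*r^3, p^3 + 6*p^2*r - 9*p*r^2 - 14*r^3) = p^2 - p*r - 2*r^2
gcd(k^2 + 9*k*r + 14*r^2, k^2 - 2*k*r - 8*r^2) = k + 2*r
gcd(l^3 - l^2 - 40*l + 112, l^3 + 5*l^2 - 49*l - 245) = l + 7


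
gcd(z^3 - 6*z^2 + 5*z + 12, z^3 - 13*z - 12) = z^2 - 3*z - 4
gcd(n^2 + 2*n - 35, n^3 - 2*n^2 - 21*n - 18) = 1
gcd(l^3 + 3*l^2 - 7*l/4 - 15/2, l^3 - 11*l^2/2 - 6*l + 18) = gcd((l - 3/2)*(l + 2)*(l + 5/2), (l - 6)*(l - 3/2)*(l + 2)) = l^2 + l/2 - 3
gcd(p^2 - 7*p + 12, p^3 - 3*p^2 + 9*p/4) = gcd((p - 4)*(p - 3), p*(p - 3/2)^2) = 1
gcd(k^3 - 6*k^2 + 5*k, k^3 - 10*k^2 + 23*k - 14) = k - 1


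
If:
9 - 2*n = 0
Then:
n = 9/2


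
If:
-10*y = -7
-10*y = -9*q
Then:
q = 7/9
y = 7/10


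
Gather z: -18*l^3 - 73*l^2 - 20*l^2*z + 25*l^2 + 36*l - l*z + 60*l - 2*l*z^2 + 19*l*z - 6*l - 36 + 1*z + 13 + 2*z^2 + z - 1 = -18*l^3 - 48*l^2 + 90*l + z^2*(2 - 2*l) + z*(-20*l^2 + 18*l + 2) - 24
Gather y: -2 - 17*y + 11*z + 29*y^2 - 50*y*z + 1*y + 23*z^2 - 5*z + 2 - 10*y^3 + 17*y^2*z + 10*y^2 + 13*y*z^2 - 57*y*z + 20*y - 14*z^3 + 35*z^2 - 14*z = -10*y^3 + y^2*(17*z + 39) + y*(13*z^2 - 107*z + 4) - 14*z^3 + 58*z^2 - 8*z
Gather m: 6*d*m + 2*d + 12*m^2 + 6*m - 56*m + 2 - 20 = 2*d + 12*m^2 + m*(6*d - 50) - 18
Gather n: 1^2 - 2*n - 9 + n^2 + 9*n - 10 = n^2 + 7*n - 18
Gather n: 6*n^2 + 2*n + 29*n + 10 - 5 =6*n^2 + 31*n + 5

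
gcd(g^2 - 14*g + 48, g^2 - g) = 1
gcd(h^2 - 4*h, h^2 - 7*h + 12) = h - 4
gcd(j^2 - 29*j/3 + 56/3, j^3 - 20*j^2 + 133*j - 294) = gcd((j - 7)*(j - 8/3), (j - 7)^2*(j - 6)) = j - 7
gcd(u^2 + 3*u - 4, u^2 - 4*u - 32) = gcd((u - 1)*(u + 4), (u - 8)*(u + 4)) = u + 4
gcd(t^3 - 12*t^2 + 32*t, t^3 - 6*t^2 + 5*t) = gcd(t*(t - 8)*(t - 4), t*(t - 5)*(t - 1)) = t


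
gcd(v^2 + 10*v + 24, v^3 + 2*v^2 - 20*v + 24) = v + 6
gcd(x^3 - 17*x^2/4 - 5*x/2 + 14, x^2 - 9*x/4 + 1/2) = x - 2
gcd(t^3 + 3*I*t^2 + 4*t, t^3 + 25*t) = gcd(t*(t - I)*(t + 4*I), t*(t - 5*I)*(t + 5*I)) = t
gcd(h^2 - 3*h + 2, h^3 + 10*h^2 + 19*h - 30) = h - 1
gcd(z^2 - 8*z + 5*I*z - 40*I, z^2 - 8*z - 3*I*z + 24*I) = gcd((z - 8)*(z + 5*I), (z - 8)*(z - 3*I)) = z - 8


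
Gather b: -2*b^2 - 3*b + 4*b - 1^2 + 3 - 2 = -2*b^2 + b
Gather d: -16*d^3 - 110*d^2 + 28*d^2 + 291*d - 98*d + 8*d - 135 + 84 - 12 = -16*d^3 - 82*d^2 + 201*d - 63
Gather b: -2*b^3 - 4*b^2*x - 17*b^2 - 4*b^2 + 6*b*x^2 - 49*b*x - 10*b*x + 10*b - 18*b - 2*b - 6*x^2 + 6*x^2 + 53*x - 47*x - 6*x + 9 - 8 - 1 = -2*b^3 + b^2*(-4*x - 21) + b*(6*x^2 - 59*x - 10)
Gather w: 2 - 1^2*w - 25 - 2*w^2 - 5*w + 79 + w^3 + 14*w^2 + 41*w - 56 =w^3 + 12*w^2 + 35*w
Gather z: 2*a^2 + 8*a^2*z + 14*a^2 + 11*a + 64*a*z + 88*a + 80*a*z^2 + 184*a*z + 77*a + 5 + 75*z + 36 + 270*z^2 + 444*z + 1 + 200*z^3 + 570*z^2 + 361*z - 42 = 16*a^2 + 176*a + 200*z^3 + z^2*(80*a + 840) + z*(8*a^2 + 248*a + 880)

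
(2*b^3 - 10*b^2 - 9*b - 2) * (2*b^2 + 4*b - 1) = 4*b^5 - 12*b^4 - 60*b^3 - 30*b^2 + b + 2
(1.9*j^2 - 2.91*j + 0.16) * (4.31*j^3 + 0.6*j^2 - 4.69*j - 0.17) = 8.189*j^5 - 11.4021*j^4 - 9.9674*j^3 + 13.4209*j^2 - 0.2557*j - 0.0272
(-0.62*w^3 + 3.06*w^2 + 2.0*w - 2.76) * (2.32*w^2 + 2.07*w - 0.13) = -1.4384*w^5 + 5.8158*w^4 + 11.0548*w^3 - 2.661*w^2 - 5.9732*w + 0.3588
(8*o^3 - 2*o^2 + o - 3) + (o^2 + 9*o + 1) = 8*o^3 - o^2 + 10*o - 2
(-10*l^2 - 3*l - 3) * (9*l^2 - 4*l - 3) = -90*l^4 + 13*l^3 + 15*l^2 + 21*l + 9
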